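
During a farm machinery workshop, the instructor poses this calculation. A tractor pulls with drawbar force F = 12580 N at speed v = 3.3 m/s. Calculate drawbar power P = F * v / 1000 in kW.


P = F * v / 1000
  = 12580 * 3.3 / 1000
  = 41514 / 1000
  = 41.51 kW


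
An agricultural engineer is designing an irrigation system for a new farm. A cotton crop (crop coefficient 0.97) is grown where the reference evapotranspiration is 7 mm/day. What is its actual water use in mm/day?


ETc = Kc * ET0
    = 0.97 * 7
    = 6.79 mm/day


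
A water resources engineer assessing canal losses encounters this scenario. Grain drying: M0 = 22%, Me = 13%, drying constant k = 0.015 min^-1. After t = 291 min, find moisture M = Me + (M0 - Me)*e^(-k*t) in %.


M = Me + (M0 - Me) * e^(-k*t)
  = 13 + (22 - 13) * e^(-0.015*291)
  = 13 + 9 * e^(-4.365)
  = 13 + 9 * 0.01271
  = 13 + 0.1144
  = 13.11%


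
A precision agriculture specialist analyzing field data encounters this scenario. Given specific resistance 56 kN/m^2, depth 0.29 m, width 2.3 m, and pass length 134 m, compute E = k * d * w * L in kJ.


E = k * d * w * L
  = 56 * 0.29 * 2.3 * 134
  = 5005.17 kJ


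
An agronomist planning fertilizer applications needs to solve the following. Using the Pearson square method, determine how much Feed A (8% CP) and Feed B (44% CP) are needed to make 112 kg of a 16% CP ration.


parts_A = CP_b - target = 44 - 16 = 28
parts_B = target - CP_a = 16 - 8 = 8
total_parts = 28 + 8 = 36
Feed A = 112 * 28 / 36 = 87.11 kg
Feed B = 112 * 8 / 36 = 24.89 kg

87.11 kg


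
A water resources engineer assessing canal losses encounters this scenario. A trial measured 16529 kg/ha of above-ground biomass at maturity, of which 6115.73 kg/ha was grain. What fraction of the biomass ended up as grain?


HI = grain_yield / biomass
   = 6115.73 / 16529
   = 0.37


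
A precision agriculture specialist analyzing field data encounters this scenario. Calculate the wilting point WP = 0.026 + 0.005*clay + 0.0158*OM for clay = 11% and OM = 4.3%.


WP = 0.026 + 0.005*11 + 0.0158*4.3
   = 0.026 + 0.0550 + 0.0679
   = 0.1489


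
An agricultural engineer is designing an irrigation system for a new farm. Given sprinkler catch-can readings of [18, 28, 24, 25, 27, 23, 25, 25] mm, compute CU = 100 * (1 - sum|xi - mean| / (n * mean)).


xbar = 195 / 8 = 24.375
sum|xi - xbar| = 16.250
CU = 100 * (1 - 16.250 / (8 * 24.375))
   = 100 * (1 - 0.0833)
   = 91.67%


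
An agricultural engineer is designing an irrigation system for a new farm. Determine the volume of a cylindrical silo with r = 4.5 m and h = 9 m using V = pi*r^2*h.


V = pi * r^2 * h
  = pi * 4.5^2 * 9
  = pi * 20.25 * 9
  = 572.56 m^3


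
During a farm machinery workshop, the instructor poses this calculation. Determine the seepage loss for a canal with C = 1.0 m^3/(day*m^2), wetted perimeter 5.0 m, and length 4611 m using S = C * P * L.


S = C * P * L
  = 1.0 * 5.0 * 4611
  = 23055 m^3/day


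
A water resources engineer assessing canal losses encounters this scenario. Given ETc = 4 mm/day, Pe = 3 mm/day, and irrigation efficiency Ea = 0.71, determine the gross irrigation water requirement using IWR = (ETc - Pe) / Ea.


IWR = (ETc - Pe) / Ea
    = (4 - 3) / 0.71
    = 1 / 0.71
    = 1.41 mm/day


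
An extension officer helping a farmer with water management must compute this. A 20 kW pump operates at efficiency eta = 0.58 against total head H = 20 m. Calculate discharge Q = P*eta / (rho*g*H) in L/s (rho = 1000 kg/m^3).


Q = (P * 1000 * eta) / (rho * g * H)
  = (20 * 1000 * 0.58) / (1000 * 9.81 * 20)
  = 11600 / 196200
  = 0.05912 m^3/s = 59.12 L/s


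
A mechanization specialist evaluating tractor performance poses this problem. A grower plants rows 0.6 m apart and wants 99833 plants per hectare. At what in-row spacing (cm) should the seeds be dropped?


spacing = 10000 / (row_sp * density)
        = 10000 / (0.6 * 99833)
        = 10000 / 59899.80
        = 0.16695 m = 16.69 cm


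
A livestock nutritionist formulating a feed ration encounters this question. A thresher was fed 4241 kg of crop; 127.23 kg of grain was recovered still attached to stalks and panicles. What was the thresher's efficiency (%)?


eta = (total - unthreshed) / total * 100
    = (4241 - 127.23) / 4241 * 100
    = 4113.77 / 4241 * 100
    = 97%


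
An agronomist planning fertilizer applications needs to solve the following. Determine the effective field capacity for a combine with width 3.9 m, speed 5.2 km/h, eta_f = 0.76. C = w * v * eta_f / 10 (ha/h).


C = w * v * eta_f / 10
  = 3.9 * 5.2 * 0.76 / 10
  = 15.41 / 10
  = 1.54 ha/h


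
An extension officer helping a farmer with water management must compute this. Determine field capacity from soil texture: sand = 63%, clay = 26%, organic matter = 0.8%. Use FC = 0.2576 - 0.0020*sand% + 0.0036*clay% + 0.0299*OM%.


FC = 0.2576 - 0.0020*63 + 0.0036*26 + 0.0299*0.8
   = 0.2576 - 0.1260 + 0.0936 + 0.0239
   = 0.2491


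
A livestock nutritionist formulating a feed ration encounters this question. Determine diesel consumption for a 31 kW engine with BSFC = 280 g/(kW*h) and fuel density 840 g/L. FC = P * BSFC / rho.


FC = P * BSFC / rho_fuel
   = 31 * 280 / 840
   = 8680 / 840
   = 10.33 L/h


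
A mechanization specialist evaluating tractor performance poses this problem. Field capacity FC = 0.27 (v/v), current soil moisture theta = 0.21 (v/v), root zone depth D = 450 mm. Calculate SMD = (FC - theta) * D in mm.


SMD = (FC - theta) * D
    = (0.27 - 0.21) * 450
    = 0.060 * 450
    = 27 mm


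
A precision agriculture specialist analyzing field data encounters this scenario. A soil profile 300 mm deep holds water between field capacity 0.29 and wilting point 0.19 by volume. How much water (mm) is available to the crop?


AW = (FC - WP) * D
   = (0.29 - 0.19) * 300
   = 0.10 * 300
   = 30 mm


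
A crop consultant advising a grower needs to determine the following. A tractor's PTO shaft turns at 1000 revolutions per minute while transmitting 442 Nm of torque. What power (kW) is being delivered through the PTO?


P = 2*pi*n*T / 60000
  = 2*pi * 1000 * 442 / 60000
  = 2777167.91 / 60000
  = 46.29 kW


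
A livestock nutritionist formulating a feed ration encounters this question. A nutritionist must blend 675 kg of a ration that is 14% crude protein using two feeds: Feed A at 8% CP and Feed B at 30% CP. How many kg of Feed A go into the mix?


parts_A = CP_b - target = 30 - 14 = 16
parts_B = target - CP_a = 14 - 8 = 6
total_parts = 16 + 6 = 22
Feed A = 675 * 16 / 22 = 490.91 kg
Feed B = 675 * 6 / 22 = 184.09 kg

490.91 kg


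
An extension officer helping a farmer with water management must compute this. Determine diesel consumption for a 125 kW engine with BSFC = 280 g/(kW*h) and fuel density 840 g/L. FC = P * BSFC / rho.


FC = P * BSFC / rho_fuel
   = 125 * 280 / 840
   = 35000 / 840
   = 41.67 L/h


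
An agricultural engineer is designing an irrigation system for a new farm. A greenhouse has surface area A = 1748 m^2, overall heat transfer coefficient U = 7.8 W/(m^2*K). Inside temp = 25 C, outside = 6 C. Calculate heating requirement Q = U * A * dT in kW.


dT = 25 - (6) = 19 K
Q = U * A * dT
  = 7.8 * 1748 * 19
  = 259053.60 W = 259.05 kW


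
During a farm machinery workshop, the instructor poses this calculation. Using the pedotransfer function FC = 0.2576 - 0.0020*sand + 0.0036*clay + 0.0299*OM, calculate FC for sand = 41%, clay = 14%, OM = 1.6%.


FC = 0.2576 - 0.0020*41 + 0.0036*14 + 0.0299*1.6
   = 0.2576 - 0.0820 + 0.0504 + 0.0478
   = 0.2738


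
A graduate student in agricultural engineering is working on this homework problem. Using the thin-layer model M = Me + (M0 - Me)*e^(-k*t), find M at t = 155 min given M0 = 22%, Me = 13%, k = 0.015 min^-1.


M = Me + (M0 - Me) * e^(-k*t)
  = 13 + (22 - 13) * e^(-0.015*155)
  = 13 + 9 * e^(-2.325)
  = 13 + 9 * 0.09778
  = 13 + 0.8801
  = 13.88%


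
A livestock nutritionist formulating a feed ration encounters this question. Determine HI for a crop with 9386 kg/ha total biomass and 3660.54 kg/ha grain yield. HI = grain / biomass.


HI = grain_yield / biomass
   = 3660.54 / 9386
   = 0.39


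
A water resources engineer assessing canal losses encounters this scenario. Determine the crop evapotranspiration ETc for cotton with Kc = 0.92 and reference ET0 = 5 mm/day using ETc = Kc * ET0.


ETc = Kc * ET0
    = 0.92 * 5
    = 4.60 mm/day


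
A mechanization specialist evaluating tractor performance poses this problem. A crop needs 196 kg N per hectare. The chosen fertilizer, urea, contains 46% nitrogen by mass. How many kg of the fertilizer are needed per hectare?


Rate = N_required / (N_content / 100)
     = 196 / (46 / 100)
     = 196 / 0.46
     = 426.09 kg/ha


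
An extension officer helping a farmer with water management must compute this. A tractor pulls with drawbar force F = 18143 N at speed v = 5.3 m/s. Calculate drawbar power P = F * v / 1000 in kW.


P = F * v / 1000
  = 18143 * 5.3 / 1000
  = 96157.90 / 1000
  = 96.16 kW


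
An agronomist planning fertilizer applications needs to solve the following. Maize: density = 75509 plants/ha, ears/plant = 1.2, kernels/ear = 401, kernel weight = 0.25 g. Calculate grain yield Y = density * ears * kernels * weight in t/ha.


Y = density * ears * kernels * kw
  = 75509 * 1.2 * 401 * 0.25 g/ha
  = 9083732.70 g/ha
  = 9083.73 kg/ha = 9.08 t/ha


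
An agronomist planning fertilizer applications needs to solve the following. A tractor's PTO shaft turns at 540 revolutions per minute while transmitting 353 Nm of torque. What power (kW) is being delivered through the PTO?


P = 2*pi*n*T / 60000
  = 2*pi * 540 * 353 / 60000
  = 1197700.78 / 60000
  = 19.96 kW


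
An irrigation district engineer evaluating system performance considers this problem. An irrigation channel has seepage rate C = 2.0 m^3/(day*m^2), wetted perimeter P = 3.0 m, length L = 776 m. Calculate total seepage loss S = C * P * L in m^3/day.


S = C * P * L
  = 2.0 * 3.0 * 776
  = 4656 m^3/day


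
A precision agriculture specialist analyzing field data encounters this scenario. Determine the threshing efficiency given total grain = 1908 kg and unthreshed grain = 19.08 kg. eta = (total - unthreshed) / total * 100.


eta = (total - unthreshed) / total * 100
    = (1908 - 19.08) / 1908 * 100
    = 1888.92 / 1908 * 100
    = 99%


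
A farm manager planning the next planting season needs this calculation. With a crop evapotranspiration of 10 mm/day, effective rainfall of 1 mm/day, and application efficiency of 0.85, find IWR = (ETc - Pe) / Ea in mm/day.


IWR = (ETc - Pe) / Ea
    = (10 - 1) / 0.85
    = 9 / 0.85
    = 10.59 mm/day


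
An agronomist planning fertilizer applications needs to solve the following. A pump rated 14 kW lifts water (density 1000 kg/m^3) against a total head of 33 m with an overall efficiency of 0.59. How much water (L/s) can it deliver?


Q = (P * 1000 * eta) / (rho * g * H)
  = (14 * 1000 * 0.59) / (1000 * 9.81 * 33)
  = 8260 / 323730
  = 0.02552 m^3/s = 25.52 L/s


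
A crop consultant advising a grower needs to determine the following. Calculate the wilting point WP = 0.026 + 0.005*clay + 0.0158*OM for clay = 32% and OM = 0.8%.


WP = 0.026 + 0.005*32 + 0.0158*0.8
   = 0.026 + 0.1600 + 0.0126
   = 0.1986


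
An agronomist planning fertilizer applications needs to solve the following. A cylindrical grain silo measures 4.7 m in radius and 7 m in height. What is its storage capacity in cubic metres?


V = pi * r^2 * h
  = pi * 4.7^2 * 7
  = pi * 22.09 * 7
  = 485.78 m^3


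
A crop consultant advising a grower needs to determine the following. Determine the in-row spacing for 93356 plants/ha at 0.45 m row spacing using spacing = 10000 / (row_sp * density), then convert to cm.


spacing = 10000 / (row_sp * density)
        = 10000 / (0.45 * 93356)
        = 10000 / 42010.20
        = 0.23804 m = 23.80 cm


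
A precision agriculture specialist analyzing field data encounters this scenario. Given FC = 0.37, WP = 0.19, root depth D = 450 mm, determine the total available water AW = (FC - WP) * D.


AW = (FC - WP) * D
   = (0.37 - 0.19) * 450
   = 0.18 * 450
   = 81 mm


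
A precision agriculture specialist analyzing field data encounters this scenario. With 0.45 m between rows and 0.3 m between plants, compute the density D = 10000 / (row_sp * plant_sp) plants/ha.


D = 10000 / (row_sp * plant_sp)
  = 10000 / (0.45 * 0.3)
  = 10000 / 0.1350
  = 74074.07 plants/ha


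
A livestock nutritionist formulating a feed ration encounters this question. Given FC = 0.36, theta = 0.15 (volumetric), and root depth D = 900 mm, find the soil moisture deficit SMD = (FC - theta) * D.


SMD = (FC - theta) * D
    = (0.36 - 0.15) * 900
    = 0.210 * 900
    = 189 mm


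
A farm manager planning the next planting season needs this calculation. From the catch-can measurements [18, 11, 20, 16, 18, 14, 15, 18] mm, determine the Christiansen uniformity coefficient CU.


xbar = 130 / 8 = 16.250
sum|xi - xbar| = 18
CU = 100 * (1 - 18 / (8 * 16.250))
   = 100 * (1 - 0.1385)
   = 86.15%


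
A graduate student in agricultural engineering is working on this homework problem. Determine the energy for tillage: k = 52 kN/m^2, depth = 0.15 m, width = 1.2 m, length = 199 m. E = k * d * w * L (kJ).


E = k * d * w * L
  = 52 * 0.15 * 1.2 * 199
  = 1862.64 kJ


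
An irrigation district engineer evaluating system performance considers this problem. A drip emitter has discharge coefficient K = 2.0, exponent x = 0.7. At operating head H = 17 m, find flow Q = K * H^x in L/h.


Q = K * H^x
  = 2.0 * 17^0.7
  = 2.0 * 7.2663
  = 14.53 L/h


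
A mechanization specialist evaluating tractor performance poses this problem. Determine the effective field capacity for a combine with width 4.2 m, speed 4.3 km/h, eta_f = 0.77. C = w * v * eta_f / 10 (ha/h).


C = w * v * eta_f / 10
  = 4.2 * 4.3 * 0.77 / 10
  = 13.91 / 10
  = 1.39 ha/h


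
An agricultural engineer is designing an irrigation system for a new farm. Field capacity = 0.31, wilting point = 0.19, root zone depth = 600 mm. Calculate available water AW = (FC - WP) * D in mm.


AW = (FC - WP) * D
   = (0.31 - 0.19) * 600
   = 0.12 * 600
   = 72 mm


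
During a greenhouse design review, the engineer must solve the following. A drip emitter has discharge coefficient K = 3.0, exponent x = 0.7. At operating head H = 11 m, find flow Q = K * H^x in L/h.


Q = K * H^x
  = 3.0 * 11^0.7
  = 3.0 * 5.3577
  = 16.07 L/h


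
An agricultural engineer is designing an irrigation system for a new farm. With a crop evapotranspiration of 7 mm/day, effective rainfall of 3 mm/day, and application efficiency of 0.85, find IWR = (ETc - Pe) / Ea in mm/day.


IWR = (ETc - Pe) / Ea
    = (7 - 3) / 0.85
    = 4 / 0.85
    = 4.71 mm/day


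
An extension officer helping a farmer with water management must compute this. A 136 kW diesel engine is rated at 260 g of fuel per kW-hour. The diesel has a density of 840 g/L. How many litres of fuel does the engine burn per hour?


FC = P * BSFC / rho_fuel
   = 136 * 260 / 840
   = 35360 / 840
   = 42.10 L/h


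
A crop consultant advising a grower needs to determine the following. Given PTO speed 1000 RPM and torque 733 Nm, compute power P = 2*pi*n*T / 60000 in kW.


P = 2*pi*n*T / 60000
  = 2*pi * 1000 * 733 / 60000
  = 4605574.83 / 60000
  = 76.76 kW


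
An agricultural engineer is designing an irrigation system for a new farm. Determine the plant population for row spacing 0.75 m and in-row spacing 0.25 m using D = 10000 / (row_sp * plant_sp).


D = 10000 / (row_sp * plant_sp)
  = 10000 / (0.75 * 0.25)
  = 10000 / 0.1875
  = 53333.33 plants/ha


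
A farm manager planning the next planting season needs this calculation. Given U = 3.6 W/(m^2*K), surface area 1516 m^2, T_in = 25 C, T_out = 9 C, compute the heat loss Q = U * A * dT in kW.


dT = 25 - (9) = 16 K
Q = U * A * dT
  = 3.6 * 1516 * 16
  = 87321.60 W = 87.32 kW


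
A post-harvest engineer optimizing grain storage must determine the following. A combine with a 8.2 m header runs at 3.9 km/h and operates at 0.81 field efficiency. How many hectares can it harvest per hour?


C = w * v * eta_f / 10
  = 8.2 * 3.9 * 0.81 / 10
  = 25.90 / 10
  = 2.59 ha/h


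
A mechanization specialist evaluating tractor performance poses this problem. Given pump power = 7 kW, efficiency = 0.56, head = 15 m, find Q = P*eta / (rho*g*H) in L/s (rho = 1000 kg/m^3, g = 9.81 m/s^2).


Q = (P * 1000 * eta) / (rho * g * H)
  = (7 * 1000 * 0.56) / (1000 * 9.81 * 15)
  = 3920 / 147150
  = 0.02664 m^3/s = 26.64 L/s


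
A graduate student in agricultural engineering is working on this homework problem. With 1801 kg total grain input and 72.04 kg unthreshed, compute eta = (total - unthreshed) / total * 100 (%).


eta = (total - unthreshed) / total * 100
    = (1801 - 72.04) / 1801 * 100
    = 1728.96 / 1801 * 100
    = 96%


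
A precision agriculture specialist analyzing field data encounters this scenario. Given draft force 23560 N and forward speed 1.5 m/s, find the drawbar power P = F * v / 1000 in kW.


P = F * v / 1000
  = 23560 * 1.5 / 1000
  = 35340 / 1000
  = 35.34 kW


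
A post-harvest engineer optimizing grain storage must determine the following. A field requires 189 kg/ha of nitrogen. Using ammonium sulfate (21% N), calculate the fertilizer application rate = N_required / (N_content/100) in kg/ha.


Rate = N_required / (N_content / 100)
     = 189 / (21 / 100)
     = 189 / 0.21
     = 900 kg/ha


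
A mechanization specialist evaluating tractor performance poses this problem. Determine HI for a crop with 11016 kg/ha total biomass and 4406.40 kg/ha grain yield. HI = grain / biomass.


HI = grain_yield / biomass
   = 4406.40 / 11016
   = 0.40


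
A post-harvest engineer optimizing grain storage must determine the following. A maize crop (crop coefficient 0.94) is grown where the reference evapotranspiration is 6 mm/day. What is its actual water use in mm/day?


ETc = Kc * ET0
    = 0.94 * 6
    = 5.64 mm/day


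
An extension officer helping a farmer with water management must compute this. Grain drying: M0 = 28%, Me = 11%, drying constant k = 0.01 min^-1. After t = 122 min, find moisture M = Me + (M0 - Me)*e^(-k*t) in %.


M = Me + (M0 - Me) * e^(-k*t)
  = 11 + (28 - 11) * e^(-0.01*122)
  = 11 + 17 * e^(-1.220)
  = 11 + 17 * 0.29523
  = 11 + 5.0189
  = 16.02%


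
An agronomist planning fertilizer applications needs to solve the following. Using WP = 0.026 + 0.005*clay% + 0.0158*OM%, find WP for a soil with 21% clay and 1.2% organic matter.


WP = 0.026 + 0.005*21 + 0.0158*1.2
   = 0.026 + 0.1050 + 0.0190
   = 0.1500


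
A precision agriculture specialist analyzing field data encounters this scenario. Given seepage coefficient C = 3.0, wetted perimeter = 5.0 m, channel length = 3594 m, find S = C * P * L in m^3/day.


S = C * P * L
  = 3.0 * 5.0 * 3594
  = 53910 m^3/day


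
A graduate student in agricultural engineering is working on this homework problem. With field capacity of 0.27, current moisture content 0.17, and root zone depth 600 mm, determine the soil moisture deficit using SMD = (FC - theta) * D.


SMD = (FC - theta) * D
    = (0.27 - 0.17) * 600
    = 0.100 * 600
    = 60 mm


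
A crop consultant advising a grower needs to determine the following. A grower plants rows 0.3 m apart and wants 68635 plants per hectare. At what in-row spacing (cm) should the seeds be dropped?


spacing = 10000 / (row_sp * density)
        = 10000 / (0.3 * 68635)
        = 10000 / 20590.50
        = 0.48566 m = 48.57 cm


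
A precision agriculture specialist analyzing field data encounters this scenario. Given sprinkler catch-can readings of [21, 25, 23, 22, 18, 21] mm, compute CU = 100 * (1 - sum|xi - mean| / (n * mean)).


xbar = 130 / 6 = 21.667
sum|xi - xbar| = 10
CU = 100 * (1 - 10 / (6 * 21.667))
   = 100 * (1 - 0.0769)
   = 92.31%


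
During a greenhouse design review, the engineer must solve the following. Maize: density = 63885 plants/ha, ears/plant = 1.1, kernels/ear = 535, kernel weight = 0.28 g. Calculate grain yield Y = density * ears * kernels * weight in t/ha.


Y = density * ears * kernels * kw
  = 63885 * 1.1 * 535 * 0.28 g/ha
  = 10526970.30 g/ha
  = 10526.97 kg/ha = 10.53 t/ha


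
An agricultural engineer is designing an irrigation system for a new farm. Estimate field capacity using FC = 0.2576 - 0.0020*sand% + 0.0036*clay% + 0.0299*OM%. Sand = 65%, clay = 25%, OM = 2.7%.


FC = 0.2576 - 0.0020*65 + 0.0036*25 + 0.0299*2.7
   = 0.2576 - 0.1300 + 0.0900 + 0.0807
   = 0.2983


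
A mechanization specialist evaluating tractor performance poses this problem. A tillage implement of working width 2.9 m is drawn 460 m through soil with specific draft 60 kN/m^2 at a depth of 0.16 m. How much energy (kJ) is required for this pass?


E = k * d * w * L
  = 60 * 0.16 * 2.9 * 460
  = 12806.40 kJ


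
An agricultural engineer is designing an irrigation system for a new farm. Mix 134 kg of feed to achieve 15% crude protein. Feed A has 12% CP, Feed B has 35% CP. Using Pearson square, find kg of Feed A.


parts_A = CP_b - target = 35 - 15 = 20
parts_B = target - CP_a = 15 - 12 = 3
total_parts = 20 + 3 = 23
Feed A = 134 * 20 / 23 = 116.52 kg
Feed B = 134 * 3 / 23 = 17.48 kg

116.52 kg


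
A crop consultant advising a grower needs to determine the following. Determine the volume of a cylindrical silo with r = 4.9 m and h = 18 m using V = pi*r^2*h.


V = pi * r^2 * h
  = pi * 4.9^2 * 18
  = pi * 24.01 * 18
  = 1357.73 m^3


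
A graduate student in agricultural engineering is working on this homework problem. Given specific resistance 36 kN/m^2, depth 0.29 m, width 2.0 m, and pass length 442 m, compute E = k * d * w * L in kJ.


E = k * d * w * L
  = 36 * 0.29 * 2.0 * 442
  = 9228.96 kJ


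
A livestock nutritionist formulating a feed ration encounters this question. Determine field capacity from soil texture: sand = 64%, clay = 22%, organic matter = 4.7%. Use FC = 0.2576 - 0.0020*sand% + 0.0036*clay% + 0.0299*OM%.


FC = 0.2576 - 0.0020*64 + 0.0036*22 + 0.0299*4.7
   = 0.2576 - 0.1280 + 0.0792 + 0.1405
   = 0.3493


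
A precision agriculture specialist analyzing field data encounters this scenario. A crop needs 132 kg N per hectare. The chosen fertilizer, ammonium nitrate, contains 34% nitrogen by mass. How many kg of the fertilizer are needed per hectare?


Rate = N_required / (N_content / 100)
     = 132 / (34 / 100)
     = 132 / 0.34
     = 388.24 kg/ha


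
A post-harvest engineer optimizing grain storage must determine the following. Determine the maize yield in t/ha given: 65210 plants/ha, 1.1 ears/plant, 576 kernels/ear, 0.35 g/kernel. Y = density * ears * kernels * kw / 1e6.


Y = density * ears * kernels * kw
  = 65210 * 1.1 * 576 * 0.35 g/ha
  = 14460969.60 g/ha
  = 14460.97 kg/ha = 14.46 t/ha


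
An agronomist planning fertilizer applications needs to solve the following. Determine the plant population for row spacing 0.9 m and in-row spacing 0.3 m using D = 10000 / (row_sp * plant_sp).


D = 10000 / (row_sp * plant_sp)
  = 10000 / (0.9 * 0.3)
  = 10000 / 0.2700
  = 37037.04 plants/ha


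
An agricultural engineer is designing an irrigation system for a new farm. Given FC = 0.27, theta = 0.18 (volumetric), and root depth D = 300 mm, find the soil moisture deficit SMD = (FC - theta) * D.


SMD = (FC - theta) * D
    = (0.27 - 0.18) * 300
    = 0.090 * 300
    = 27 mm


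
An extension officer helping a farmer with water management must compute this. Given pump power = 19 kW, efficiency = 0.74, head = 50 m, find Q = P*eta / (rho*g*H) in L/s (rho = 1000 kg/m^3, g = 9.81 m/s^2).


Q = (P * 1000 * eta) / (rho * g * H)
  = (19 * 1000 * 0.74) / (1000 * 9.81 * 50)
  = 14060 / 490500
  = 0.02866 m^3/s = 28.66 L/s


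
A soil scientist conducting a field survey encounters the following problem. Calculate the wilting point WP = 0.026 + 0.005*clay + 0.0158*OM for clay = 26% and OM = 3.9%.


WP = 0.026 + 0.005*26 + 0.0158*3.9
   = 0.026 + 0.1300 + 0.0616
   = 0.2176


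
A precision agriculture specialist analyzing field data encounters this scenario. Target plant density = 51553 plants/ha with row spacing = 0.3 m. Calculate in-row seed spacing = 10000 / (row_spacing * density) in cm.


spacing = 10000 / (row_sp * density)
        = 10000 / (0.3 * 51553)
        = 10000 / 15465.90
        = 0.64658 m = 64.66 cm


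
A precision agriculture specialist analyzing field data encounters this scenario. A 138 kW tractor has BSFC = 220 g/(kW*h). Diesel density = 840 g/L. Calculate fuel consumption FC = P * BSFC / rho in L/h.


FC = P * BSFC / rho_fuel
   = 138 * 220 / 840
   = 30360 / 840
   = 36.14 L/h


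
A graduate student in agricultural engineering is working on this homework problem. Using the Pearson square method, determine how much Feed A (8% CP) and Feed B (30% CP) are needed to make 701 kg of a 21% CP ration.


parts_A = CP_b - target = 30 - 21 = 9
parts_B = target - CP_a = 21 - 8 = 13
total_parts = 9 + 13 = 22
Feed A = 701 * 9 / 22 = 286.77 kg
Feed B = 701 * 13 / 22 = 414.23 kg

286.77 kg


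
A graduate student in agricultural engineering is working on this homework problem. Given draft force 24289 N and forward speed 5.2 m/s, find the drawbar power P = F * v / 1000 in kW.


P = F * v / 1000
  = 24289 * 5.2 / 1000
  = 126302.80 / 1000
  = 126.30 kW


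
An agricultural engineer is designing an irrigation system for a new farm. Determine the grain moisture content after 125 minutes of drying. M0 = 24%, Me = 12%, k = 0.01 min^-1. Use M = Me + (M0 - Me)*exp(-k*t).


M = Me + (M0 - Me) * e^(-k*t)
  = 12 + (24 - 12) * e^(-0.01*125)
  = 12 + 12 * e^(-1.250)
  = 12 + 12 * 0.28650
  = 12 + 3.4381
  = 15.44%


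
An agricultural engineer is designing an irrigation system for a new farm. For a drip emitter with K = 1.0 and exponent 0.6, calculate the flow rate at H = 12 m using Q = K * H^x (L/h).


Q = K * H^x
  = 1.0 * 12^0.6
  = 1.0 * 4.4413
  = 4.44 L/h


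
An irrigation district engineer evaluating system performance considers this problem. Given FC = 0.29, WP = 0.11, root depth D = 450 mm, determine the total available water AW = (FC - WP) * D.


AW = (FC - WP) * D
   = (0.29 - 0.11) * 450
   = 0.18 * 450
   = 81 mm


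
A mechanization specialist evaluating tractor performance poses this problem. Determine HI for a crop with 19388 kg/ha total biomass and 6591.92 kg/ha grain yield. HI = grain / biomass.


HI = grain_yield / biomass
   = 6591.92 / 19388
   = 0.34


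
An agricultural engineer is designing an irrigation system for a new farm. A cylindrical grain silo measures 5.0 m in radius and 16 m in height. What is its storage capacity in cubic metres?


V = pi * r^2 * h
  = pi * 5.0^2 * 16
  = pi * 25 * 16
  = 1256.64 m^3


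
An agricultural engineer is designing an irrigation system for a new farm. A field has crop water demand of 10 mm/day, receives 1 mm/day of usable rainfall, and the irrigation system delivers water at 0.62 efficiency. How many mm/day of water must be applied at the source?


IWR = (ETc - Pe) / Ea
    = (10 - 1) / 0.62
    = 9 / 0.62
    = 14.52 mm/day


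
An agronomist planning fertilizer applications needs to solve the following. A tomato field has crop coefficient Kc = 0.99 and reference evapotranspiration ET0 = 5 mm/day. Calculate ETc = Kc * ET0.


ETc = Kc * ET0
    = 0.99 * 5
    = 4.95 mm/day


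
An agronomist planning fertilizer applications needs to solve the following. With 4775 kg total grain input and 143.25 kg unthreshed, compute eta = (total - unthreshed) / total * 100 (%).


eta = (total - unthreshed) / total * 100
    = (4775 - 143.25) / 4775 * 100
    = 4631.75 / 4775 * 100
    = 97%


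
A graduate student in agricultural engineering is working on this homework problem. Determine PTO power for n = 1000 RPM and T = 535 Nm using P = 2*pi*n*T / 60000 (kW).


P = 2*pi*n*T / 60000
  = 2*pi * 1000 * 535 / 60000
  = 3361504.14 / 60000
  = 56.03 kW


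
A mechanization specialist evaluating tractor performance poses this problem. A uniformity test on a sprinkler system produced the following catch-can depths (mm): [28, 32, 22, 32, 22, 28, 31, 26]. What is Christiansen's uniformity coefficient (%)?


xbar = 221 / 8 = 27.625
sum|xi - xbar| = 25.750
CU = 100 * (1 - 25.750 / (8 * 27.625))
   = 100 * (1 - 0.1165)
   = 88.35%


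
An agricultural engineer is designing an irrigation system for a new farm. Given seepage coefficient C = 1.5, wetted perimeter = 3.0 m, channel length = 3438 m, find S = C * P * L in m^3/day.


S = C * P * L
  = 1.5 * 3.0 * 3438
  = 15471 m^3/day


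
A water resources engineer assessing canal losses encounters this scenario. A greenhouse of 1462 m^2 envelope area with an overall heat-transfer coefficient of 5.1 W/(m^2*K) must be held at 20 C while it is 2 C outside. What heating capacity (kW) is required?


dT = 20 - (2) = 18 K
Q = U * A * dT
  = 5.1 * 1462 * 18
  = 134211.60 W = 134.21 kW


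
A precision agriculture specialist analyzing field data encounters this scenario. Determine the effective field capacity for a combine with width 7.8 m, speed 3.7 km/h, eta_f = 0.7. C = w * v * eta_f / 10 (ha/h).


C = w * v * eta_f / 10
  = 7.8 * 3.7 * 0.7 / 10
  = 20.20 / 10
  = 2.02 ha/h


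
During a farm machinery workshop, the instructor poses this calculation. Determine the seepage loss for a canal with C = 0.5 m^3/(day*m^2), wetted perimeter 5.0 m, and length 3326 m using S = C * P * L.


S = C * P * L
  = 0.5 * 5.0 * 3326
  = 8315 m^3/day


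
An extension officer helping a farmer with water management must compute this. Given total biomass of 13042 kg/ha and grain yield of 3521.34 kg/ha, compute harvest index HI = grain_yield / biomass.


HI = grain_yield / biomass
   = 3521.34 / 13042
   = 0.27


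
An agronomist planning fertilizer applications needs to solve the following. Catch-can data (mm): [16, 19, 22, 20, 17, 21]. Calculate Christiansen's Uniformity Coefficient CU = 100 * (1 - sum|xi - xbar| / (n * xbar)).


xbar = 115 / 6 = 19.167
sum|xi - xbar| = 11
CU = 100 * (1 - 11 / (6 * 19.167))
   = 100 * (1 - 0.0957)
   = 90.43%


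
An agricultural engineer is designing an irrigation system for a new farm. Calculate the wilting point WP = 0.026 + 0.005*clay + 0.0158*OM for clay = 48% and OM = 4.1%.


WP = 0.026 + 0.005*48 + 0.0158*4.1
   = 0.026 + 0.2400 + 0.0648
   = 0.3308


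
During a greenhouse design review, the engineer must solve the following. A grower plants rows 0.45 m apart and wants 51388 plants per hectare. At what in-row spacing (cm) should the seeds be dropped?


spacing = 10000 / (row_sp * density)
        = 10000 / (0.45 * 51388)
        = 10000 / 23124.60
        = 0.43244 m = 43.24 cm


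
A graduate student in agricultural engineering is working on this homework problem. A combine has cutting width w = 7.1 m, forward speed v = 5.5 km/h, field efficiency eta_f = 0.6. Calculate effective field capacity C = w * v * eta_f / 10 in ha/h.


C = w * v * eta_f / 10
  = 7.1 * 5.5 * 0.6 / 10
  = 23.43 / 10
  = 2.34 ha/h


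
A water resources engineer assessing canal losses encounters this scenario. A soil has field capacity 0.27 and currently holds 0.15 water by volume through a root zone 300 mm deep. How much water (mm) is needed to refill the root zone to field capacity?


SMD = (FC - theta) * D
    = (0.27 - 0.15) * 300
    = 0.120 * 300
    = 36 mm


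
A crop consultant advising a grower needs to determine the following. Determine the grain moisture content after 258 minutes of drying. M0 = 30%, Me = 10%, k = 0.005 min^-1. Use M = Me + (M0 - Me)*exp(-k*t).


M = Me + (M0 - Me) * e^(-k*t)
  = 10 + (30 - 10) * e^(-0.005*258)
  = 10 + 20 * e^(-1.290)
  = 10 + 20 * 0.27527
  = 10 + 5.5054
  = 15.51%


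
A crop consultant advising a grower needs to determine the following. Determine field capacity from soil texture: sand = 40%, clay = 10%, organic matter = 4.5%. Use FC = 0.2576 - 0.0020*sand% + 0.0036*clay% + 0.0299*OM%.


FC = 0.2576 - 0.0020*40 + 0.0036*10 + 0.0299*4.5
   = 0.2576 - 0.0800 + 0.0360 + 0.1346
   = 0.3482


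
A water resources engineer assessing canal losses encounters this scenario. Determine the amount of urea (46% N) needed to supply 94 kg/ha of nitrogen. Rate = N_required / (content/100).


Rate = N_required / (N_content / 100)
     = 94 / (46 / 100)
     = 94 / 0.46
     = 204.35 kg/ha


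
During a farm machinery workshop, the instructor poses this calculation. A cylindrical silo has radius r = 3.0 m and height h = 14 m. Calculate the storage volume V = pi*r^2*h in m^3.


V = pi * r^2 * h
  = pi * 3.0^2 * 14
  = pi * 9 * 14
  = 395.84 m^3


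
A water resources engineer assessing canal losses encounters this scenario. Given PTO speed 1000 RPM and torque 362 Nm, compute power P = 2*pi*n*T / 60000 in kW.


P = 2*pi*n*T / 60000
  = 2*pi * 1000 * 362 / 60000
  = 2274513.08 / 60000
  = 37.91 kW


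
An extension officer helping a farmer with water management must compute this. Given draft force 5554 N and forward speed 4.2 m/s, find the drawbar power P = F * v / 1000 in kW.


P = F * v / 1000
  = 5554 * 4.2 / 1000
  = 23326.80 / 1000
  = 23.33 kW


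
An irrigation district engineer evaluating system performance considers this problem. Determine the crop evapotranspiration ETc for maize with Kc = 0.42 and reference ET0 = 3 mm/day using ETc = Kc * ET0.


ETc = Kc * ET0
    = 0.42 * 3
    = 1.26 mm/day


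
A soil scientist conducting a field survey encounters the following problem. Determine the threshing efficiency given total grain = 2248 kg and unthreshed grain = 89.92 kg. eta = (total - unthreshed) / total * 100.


eta = (total - unthreshed) / total * 100
    = (2248 - 89.92) / 2248 * 100
    = 2158.08 / 2248 * 100
    = 96%


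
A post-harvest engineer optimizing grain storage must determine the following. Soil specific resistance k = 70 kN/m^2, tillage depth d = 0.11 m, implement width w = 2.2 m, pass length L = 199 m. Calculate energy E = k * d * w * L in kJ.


E = k * d * w * L
  = 70 * 0.11 * 2.2 * 199
  = 3371.06 kJ


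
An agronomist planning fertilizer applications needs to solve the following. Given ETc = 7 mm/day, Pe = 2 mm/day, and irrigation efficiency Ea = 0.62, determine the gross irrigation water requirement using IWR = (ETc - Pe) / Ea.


IWR = (ETc - Pe) / Ea
    = (7 - 2) / 0.62
    = 5 / 0.62
    = 8.06 mm/day


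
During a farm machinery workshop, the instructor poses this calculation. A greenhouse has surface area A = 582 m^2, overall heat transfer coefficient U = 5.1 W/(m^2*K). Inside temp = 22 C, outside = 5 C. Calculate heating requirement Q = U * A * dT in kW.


dT = 22 - (5) = 17 K
Q = U * A * dT
  = 5.1 * 582 * 17
  = 50459.40 W = 50.46 kW


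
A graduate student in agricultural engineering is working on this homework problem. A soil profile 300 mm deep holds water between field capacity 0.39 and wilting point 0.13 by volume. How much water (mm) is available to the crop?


AW = (FC - WP) * D
   = (0.39 - 0.13) * 300
   = 0.26 * 300
   = 78 mm


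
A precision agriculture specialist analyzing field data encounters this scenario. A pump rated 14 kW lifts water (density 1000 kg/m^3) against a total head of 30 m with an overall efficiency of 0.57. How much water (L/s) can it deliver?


Q = (P * 1000 * eta) / (rho * g * H)
  = (14 * 1000 * 0.57) / (1000 * 9.81 * 30)
  = 7980 / 294300
  = 0.02712 m^3/s = 27.12 L/s


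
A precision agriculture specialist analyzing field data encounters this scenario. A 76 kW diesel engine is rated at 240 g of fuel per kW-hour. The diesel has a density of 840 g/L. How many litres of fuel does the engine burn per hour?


FC = P * BSFC / rho_fuel
   = 76 * 240 / 840
   = 18240 / 840
   = 21.71 L/h


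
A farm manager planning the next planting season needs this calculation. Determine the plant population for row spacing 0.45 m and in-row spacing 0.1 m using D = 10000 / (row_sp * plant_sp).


D = 10000 / (row_sp * plant_sp)
  = 10000 / (0.45 * 0.1)
  = 10000 / 0.0450
  = 222222.22 plants/ha


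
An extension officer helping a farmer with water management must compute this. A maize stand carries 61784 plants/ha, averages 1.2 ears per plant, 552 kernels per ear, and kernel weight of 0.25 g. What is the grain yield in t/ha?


Y = density * ears * kernels * kw
  = 61784 * 1.2 * 552 * 0.25 g/ha
  = 10231430.40 g/ha
  = 10231.43 kg/ha = 10.23 t/ha


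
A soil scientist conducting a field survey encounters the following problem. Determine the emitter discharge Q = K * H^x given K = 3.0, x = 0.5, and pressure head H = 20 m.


Q = K * H^x
  = 3.0 * 20^0.5
  = 3.0 * 4.4721
  = 13.42 L/h


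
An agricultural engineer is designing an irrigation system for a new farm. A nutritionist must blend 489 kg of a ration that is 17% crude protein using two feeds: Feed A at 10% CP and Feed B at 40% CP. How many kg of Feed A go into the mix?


parts_A = CP_b - target = 40 - 17 = 23
parts_B = target - CP_a = 17 - 10 = 7
total_parts = 23 + 7 = 30
Feed A = 489 * 23 / 30 = 374.90 kg
Feed B = 489 * 7 / 30 = 114.10 kg

374.90 kg


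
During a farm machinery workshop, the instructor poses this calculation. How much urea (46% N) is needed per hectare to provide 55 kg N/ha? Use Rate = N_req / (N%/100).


Rate = N_required / (N_content / 100)
     = 55 / (46 / 100)
     = 55 / 0.46
     = 119.57 kg/ha


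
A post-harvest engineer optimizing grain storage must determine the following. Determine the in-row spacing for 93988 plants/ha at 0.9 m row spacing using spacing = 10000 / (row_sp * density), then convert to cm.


spacing = 10000 / (row_sp * density)
        = 10000 / (0.9 * 93988)
        = 10000 / 84589.20
        = 0.11822 m = 11.82 cm


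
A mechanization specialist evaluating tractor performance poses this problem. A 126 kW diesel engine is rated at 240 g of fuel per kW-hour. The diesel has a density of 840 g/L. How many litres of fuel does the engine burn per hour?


FC = P * BSFC / rho_fuel
   = 126 * 240 / 840
   = 30240 / 840
   = 36 L/h


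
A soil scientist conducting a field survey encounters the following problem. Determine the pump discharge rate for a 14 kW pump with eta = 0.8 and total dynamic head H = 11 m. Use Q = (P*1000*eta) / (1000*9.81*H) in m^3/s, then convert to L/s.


Q = (P * 1000 * eta) / (rho * g * H)
  = (14 * 1000 * 0.8) / (1000 * 9.81 * 11)
  = 11200 / 107910
  = 0.10379 m^3/s = 103.79 L/s


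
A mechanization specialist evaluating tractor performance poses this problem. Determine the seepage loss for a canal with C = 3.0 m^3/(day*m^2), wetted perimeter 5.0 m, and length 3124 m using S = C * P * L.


S = C * P * L
  = 3.0 * 5.0 * 3124
  = 46860 m^3/day


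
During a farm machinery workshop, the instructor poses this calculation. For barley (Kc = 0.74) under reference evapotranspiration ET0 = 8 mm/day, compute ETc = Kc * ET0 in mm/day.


ETc = Kc * ET0
    = 0.74 * 8
    = 5.92 mm/day


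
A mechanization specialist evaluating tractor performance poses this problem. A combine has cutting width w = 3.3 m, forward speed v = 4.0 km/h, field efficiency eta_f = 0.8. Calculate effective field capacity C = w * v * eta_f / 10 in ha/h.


C = w * v * eta_f / 10
  = 3.3 * 4.0 * 0.8 / 10
  = 10.56 / 10
  = 1.06 ha/h


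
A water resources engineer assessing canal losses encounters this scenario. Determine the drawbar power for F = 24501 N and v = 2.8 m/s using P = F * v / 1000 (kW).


P = F * v / 1000
  = 24501 * 2.8 / 1000
  = 68602.80 / 1000
  = 68.60 kW


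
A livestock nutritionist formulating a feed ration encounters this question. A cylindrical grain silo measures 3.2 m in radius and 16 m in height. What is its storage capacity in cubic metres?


V = pi * r^2 * h
  = pi * 3.2^2 * 16
  = pi * 10.24 * 16
  = 514.72 m^3
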